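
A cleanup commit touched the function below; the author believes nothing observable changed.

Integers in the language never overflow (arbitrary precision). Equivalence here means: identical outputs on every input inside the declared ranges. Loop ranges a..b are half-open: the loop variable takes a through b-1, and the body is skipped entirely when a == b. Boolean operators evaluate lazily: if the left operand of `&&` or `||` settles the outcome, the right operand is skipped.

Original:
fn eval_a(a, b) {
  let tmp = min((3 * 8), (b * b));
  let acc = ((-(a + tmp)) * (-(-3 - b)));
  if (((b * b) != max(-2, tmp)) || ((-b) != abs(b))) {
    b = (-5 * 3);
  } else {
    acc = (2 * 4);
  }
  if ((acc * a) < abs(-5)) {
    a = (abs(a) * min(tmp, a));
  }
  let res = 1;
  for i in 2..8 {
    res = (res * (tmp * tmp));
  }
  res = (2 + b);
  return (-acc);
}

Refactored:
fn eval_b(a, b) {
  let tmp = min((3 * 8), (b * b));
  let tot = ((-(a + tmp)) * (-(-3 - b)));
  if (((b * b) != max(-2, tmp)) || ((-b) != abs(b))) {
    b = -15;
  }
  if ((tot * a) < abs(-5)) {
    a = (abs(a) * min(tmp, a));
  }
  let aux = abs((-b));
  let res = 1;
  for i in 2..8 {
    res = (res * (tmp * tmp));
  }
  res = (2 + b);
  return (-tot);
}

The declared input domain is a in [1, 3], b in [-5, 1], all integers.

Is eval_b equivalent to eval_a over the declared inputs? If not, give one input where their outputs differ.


The rewrite breaks on a=1, b=-4, where the results are -8 and -17.
eval_a: tmp := 16 | acc := 17 | (((b * b) != max(-2, tmp)) || ((-b) != abs(b))): false | acc := 8 | ((acc * a) < abs(-5)): false | res := 1 | iter i=2: | res := 256 | iter i=3: | res := 65536 | iter i=4: | res := 16777216 | iter i=5: | res := 4294967296 | iter i=6: | res := 1099511627776 | iter i=7: | res := 281474976710656 | res := -2 | result -8
eval_b: tmp := 16 | tot := 17 | (((b * b) != max(-2, tmp)) || ((-b) != abs(b))): false | ((tot * a) < abs(-5)): false | aux := 4 | res := 1 | iter i=2: | res := 256 | iter i=3: | res := 65536 | iter i=4: | res := 16777216 | iter i=5: | res := 4294967296 | iter i=6: | res := 1099511627776 | iter i=7: | res := 281474976710656 | res := -2 | result -17
verdict: not equivalent; witness: a=1, b=-4


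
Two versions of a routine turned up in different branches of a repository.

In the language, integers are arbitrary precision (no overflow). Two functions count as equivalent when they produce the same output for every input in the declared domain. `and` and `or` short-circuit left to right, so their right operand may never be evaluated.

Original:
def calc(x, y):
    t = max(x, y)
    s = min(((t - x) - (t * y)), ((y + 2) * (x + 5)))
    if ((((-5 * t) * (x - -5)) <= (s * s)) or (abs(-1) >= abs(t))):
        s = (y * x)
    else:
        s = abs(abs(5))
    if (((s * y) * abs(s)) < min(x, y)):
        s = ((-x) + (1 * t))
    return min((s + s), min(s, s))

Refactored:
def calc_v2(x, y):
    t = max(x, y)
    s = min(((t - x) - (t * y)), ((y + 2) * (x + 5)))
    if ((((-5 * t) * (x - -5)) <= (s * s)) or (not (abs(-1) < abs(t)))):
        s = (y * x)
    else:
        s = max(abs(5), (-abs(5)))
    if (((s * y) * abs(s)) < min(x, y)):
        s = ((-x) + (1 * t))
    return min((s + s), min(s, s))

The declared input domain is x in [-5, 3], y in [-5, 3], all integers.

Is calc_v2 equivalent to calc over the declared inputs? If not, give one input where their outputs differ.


Comparing the listings, the differences include: boolean connective usage differs, plus min/max/abs usage differs, plus comparison usage differs, plus constant usage differs.
One worked example (x=-3, y=-4) — calc: t becomes -3; next s becomes -12; next ((((-5 * t) * (x - -5)) <= (s * s)) or (abs(-1) >= abs(t))) evaluates to true; next s becomes 12; next (((s * y) * abs(s)) < min(x, y)) evaluates to true; next s becomes 0; next final value 0; calc_v2: t becomes -3; next s becomes -12; next ((((-5 * t) * (x - -5)) <= (s * s)) or (not (abs(-1) < abs(t)))) evaluates to true; next s becomes 12; next (((s * y) * abs(s)) < min(x, y)) evaluates to true; next s becomes 0; next final value 0; agreement on 0.
Every one of the 81 inputs gives matching results.
verdict: equivalent


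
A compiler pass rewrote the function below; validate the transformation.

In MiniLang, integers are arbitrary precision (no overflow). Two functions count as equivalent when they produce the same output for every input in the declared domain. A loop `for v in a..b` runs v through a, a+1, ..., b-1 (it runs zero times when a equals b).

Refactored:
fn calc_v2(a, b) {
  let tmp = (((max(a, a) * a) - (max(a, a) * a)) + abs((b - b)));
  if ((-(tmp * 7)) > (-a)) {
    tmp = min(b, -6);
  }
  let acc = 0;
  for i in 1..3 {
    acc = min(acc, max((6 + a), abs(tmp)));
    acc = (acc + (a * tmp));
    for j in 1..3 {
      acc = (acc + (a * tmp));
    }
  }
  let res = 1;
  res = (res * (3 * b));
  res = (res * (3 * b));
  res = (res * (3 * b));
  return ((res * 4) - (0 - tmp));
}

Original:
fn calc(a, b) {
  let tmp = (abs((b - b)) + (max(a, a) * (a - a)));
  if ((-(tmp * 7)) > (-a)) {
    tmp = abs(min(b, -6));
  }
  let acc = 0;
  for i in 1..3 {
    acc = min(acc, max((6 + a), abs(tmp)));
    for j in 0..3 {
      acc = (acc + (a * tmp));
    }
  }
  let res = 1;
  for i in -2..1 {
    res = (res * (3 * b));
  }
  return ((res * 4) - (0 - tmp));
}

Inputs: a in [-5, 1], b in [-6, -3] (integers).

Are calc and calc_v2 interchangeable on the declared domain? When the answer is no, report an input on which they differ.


Consider the input a=1, b=-6.
calc: tmp=0, then ((-(tmp * 7)) > (-a)) is true, then tmp=6, then acc=0, then (i=1), then acc=0, then (j=0), then acc=6, then (j=1), then acc=12, then (j=2), then acc=18, then (i=2), then acc=7, then (j=0), then acc=13, then (j=1), then acc=19, then (j=2), then acc=25, then res=1, then (i=-2), then res=-18, then (i=-1), then res=324, then (i=0), then res=-5832, then returns -23322
calc_v2: tmp=0, then ((-(tmp * 7)) > (-a)) is true, then tmp=-6, then acc=0, then (i=1), then acc=0, then acc=-6, then (j=1), then acc=-12, then (j=2), then acc=-18, then (i=2), then acc=-18, then acc=-24, then (j=1), then acc=-30, then (j=2), then acc=-36, then res=1, then res=-18, then res=324, then res=-5832, then returns -23334
-23322 against -23334: the behavior changed.
verdict: not equivalent; witness: a=1, b=-6


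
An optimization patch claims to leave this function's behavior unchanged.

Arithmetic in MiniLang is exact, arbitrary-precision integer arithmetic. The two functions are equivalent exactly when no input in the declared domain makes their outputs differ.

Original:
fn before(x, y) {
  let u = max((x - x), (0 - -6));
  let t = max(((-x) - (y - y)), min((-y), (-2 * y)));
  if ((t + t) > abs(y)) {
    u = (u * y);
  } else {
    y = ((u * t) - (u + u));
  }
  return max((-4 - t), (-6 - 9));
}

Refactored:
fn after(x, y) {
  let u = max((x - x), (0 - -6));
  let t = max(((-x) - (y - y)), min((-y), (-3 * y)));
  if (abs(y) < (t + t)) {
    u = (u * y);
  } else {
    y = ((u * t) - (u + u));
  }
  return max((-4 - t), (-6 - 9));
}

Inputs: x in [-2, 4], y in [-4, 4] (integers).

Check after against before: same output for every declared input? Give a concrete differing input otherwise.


Consider the input x=3, y=1.
before: u becomes 6; next t becomes -2; next ((t + t) > abs(y)) evaluates to false; next y becomes -24; next final value -2
after: u becomes 6; next t becomes -3; next (abs(y) < (t + t)) evaluates to false; next y becomes -30; next final value -1
-2 against -1: the behavior changed.
verdict: not equivalent; witness: x=3, y=1


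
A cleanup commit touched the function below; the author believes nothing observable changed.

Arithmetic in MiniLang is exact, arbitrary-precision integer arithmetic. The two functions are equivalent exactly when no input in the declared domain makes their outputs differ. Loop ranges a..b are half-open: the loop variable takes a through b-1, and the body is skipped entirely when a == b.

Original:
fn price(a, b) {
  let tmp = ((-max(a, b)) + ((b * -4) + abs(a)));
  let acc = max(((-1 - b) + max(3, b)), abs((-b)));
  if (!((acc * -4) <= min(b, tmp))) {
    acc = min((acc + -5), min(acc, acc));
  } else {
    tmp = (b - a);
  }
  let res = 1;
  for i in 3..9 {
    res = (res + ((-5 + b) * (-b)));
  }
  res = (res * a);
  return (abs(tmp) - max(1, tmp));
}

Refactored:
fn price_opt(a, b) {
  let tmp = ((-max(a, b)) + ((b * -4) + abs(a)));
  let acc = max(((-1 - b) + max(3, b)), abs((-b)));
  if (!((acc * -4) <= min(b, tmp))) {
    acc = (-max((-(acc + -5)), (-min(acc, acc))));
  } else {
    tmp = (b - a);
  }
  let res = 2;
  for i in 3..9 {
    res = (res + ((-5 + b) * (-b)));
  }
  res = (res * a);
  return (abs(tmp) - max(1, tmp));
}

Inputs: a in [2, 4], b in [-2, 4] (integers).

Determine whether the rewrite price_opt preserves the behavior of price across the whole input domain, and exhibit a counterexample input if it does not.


Although `1` became `2`, no input in the stated domain can expose it; all 21 inputs agree.
verdict: equivalent


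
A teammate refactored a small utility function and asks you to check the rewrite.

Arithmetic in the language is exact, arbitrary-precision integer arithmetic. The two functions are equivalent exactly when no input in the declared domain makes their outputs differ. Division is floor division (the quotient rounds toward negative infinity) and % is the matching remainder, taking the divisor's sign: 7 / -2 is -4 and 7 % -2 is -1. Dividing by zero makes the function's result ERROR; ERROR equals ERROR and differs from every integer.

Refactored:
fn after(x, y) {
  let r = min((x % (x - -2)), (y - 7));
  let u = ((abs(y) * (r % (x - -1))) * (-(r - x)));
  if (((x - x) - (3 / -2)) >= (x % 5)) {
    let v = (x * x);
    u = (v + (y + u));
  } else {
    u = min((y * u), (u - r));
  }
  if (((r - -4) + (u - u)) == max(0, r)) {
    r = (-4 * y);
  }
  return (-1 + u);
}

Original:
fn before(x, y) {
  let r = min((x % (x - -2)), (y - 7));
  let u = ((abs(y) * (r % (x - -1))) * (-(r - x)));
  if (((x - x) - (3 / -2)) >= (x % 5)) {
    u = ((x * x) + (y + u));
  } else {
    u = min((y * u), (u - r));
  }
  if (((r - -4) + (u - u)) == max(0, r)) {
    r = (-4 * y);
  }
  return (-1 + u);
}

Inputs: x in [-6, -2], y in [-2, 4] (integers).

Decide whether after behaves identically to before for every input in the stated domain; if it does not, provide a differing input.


Changes here: statement counts differ, plus local variable names differ; the full 35-point sweep finds no disagreement.
verdict: equivalent


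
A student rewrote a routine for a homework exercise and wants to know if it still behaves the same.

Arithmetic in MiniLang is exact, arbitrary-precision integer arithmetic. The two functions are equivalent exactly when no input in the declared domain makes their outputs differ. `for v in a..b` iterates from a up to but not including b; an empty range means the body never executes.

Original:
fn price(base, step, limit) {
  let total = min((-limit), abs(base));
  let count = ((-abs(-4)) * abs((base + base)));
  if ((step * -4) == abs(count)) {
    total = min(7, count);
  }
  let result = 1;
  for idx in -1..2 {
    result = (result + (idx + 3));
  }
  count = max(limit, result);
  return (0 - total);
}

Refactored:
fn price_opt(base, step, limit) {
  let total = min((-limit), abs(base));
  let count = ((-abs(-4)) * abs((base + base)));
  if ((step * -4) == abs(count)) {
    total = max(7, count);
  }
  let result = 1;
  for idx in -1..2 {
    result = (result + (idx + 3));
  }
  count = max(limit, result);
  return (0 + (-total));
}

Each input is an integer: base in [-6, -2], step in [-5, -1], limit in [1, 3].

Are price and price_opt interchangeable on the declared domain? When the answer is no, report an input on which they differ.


On input base=-2, step=-4, limit=1, price returns 16 while price_opt returns -7.
verdict: not equivalent; witness: base=-2, step=-4, limit=1


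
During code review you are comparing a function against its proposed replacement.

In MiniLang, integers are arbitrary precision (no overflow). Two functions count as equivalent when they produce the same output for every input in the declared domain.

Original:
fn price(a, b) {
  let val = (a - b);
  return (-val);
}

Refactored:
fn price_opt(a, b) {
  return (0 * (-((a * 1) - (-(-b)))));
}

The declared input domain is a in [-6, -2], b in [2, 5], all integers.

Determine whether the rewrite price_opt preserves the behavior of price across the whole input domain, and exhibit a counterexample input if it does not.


The rewrite breaks on a=-6, b=2, where the results are 8 and 0.
price: val := -8 | result 8
price_opt: result 0
verdict: not equivalent; witness: a=-6, b=2


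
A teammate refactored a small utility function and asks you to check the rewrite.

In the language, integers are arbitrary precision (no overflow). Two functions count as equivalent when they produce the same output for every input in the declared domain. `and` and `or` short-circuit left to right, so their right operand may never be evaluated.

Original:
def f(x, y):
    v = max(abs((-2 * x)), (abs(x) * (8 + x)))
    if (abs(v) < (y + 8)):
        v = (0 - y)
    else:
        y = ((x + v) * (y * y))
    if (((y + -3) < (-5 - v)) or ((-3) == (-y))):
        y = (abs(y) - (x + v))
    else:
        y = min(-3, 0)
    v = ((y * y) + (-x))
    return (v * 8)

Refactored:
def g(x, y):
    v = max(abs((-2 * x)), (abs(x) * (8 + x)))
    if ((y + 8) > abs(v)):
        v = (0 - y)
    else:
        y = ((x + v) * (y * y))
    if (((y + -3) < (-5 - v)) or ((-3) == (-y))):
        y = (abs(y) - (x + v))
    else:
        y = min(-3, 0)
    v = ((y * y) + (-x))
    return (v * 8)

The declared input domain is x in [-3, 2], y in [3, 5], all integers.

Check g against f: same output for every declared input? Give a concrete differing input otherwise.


Comparing the listings, the differences include: comparison usage differs.
Spot check at x=2, y=5 — f: v := 20 | (abs(v) < (y + 8)): false | y := 550 | (((y + -3) < (-5 - v)) or ((-3) == (-y))): false | y := -3 | v := 7 | result 56. g: v := 20 | ((y + 8) > abs(v)): false | y := 550 | (((y + -3) < (-5 - v)) or ((-3) == (-y))): false | y := -3 | v := 7 | result 56. Both give 56.
Every one of the 18 inputs gives matching results.
verdict: equivalent


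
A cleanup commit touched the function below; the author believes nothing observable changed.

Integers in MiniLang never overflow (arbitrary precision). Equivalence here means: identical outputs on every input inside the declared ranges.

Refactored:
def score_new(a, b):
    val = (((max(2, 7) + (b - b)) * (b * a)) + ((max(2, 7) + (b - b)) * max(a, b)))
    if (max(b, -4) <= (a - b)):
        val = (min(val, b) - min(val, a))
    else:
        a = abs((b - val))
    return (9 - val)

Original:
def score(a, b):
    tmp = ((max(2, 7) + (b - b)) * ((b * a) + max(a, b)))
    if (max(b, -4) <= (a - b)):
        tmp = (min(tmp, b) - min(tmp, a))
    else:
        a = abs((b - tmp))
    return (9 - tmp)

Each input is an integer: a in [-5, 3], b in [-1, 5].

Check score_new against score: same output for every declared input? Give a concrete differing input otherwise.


The two versions differ — the changes include local variable names differ, constant usage differs, min/max/abs usage differs, arithmetic usage differs.
One worked example (a=-2, b=2) — score: tmp = -14; (max(b, -4) <= (a - b)) -> false; a = 16; return 23; score_new: val = -14; (max(b, -4) <= (a - b)) -> false; a = 16; return 23; agreement on 23.
Across all 63 domain points the two functions coincide.
verdict: equivalent


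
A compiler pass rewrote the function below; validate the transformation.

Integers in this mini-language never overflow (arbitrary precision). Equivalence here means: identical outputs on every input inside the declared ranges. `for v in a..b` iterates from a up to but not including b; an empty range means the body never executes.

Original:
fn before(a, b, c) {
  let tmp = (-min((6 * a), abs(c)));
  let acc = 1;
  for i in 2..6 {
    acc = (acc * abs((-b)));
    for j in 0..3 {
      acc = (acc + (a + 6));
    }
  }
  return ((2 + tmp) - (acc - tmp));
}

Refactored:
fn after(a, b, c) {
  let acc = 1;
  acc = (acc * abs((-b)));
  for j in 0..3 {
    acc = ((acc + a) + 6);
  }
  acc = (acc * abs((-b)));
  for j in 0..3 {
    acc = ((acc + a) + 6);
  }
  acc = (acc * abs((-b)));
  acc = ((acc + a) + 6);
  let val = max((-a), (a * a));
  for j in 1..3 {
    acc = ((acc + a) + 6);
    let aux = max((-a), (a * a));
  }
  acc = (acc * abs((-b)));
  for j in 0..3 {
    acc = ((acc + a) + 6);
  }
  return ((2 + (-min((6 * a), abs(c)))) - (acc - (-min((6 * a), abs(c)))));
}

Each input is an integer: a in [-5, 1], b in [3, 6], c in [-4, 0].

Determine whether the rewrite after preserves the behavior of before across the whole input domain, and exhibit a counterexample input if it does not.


Behavior is preserved: although constant usage differs, arithmetic usage differs, local variable names differ, statement counts differ, loop structure differs, min/max/abs usage differs, the outputs never diverge.
Spot check at a=-5, b=5, c=-4 — before: tmp becomes 30; next acc becomes 1; next at i=2:; next acc becomes 5; next at j=0:; next acc becomes 6; next at j=1:; next acc becomes 7; next at j=2:; next acc becomes 8; next at i=3:; next acc becomes 40; next at j=0:; next acc becomes 41; next at j=1:; next acc becomes 42; next at j=2:; next acc becomes 43; next at i=4:; next acc becomes 215; next at j=0:; next acc becomes 216; next at j=1:; next acc becomes 217; next at j=2:; next acc becomes 218; next at i=5:; next acc becomes 1090; next at j=0:; next acc becomes 1091; next at j=1:; next acc becomes 1092; next at j=2:; next acc becomes 1093; next final value -1031. after: acc becomes 1; next acc becomes 5; next at j=0:; next acc becomes 6; next at j=1:; next acc becomes 7; next at j=2:; next acc becomes 8; next acc becomes 40; next at j=0:; next acc becomes 41; next at j=1:; next acc becomes 42; next at j=2:; next acc becomes 43; next acc becomes 215; next acc becomes 216; next val becomes 25; next at j=1:; next acc becomes 217; next aux becomes 25; next at j=2:; next acc becomes 218; next aux becomes 25; next acc becomes 1090; next at j=0:; next acc becomes 1091; next at j=1:; next acc becomes 1092; next at j=2:; next acc becomes 1093; next final value -1031. Both give -1031.
Checked all 140 inputs in the declared domain: the outputs agree on every one.
verdict: equivalent


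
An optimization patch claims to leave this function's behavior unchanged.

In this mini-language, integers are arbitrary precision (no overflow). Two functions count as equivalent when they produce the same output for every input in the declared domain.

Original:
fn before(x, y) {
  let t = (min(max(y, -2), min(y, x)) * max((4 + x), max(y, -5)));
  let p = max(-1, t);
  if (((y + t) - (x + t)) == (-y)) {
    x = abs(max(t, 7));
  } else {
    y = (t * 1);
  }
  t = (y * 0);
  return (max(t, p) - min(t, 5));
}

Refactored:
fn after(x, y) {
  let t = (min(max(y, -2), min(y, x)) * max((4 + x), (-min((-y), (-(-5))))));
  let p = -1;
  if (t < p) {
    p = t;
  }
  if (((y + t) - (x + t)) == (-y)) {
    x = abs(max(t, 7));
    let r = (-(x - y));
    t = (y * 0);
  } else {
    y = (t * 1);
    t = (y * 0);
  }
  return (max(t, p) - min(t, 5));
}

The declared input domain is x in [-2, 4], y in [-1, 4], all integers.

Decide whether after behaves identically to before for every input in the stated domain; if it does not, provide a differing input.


The rewrite breaks on x=1, y=1, where the results are 5 and 0.
before: t = 5; p = 5; (((y + t) - (x + t)) == (-y)) -> false; y = 5; t = 0; return 5
after: t = 5; p = -1; (t < p) -> false; (((y + t) - (x + t)) == (-y)) -> false; y = 5; t = 0; return 0
verdict: not equivalent; witness: x=1, y=1


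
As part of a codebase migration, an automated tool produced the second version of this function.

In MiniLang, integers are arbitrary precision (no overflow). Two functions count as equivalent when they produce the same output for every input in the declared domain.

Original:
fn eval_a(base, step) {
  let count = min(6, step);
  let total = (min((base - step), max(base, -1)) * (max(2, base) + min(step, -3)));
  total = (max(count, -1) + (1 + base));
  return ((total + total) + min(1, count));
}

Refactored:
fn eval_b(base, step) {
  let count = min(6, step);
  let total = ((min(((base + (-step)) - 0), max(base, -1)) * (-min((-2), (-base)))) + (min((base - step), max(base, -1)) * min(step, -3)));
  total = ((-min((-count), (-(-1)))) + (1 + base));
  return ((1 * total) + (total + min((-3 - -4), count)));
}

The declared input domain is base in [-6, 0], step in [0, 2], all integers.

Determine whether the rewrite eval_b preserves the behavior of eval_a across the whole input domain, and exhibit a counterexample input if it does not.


Reading the diff, among the changes: min/max/abs usage differs, and constant usage differs, and arithmetic usage differs.
Tracing base=-5, step=0: eval_a: count=0, then total=5, then total=-4, then returns -8 | eval_b: count=0, then total=5, then total=-4, then returns -8 — matching result -8.
An exhaustive pass over the 21 declared inputs shows identical outputs.
verdict: equivalent


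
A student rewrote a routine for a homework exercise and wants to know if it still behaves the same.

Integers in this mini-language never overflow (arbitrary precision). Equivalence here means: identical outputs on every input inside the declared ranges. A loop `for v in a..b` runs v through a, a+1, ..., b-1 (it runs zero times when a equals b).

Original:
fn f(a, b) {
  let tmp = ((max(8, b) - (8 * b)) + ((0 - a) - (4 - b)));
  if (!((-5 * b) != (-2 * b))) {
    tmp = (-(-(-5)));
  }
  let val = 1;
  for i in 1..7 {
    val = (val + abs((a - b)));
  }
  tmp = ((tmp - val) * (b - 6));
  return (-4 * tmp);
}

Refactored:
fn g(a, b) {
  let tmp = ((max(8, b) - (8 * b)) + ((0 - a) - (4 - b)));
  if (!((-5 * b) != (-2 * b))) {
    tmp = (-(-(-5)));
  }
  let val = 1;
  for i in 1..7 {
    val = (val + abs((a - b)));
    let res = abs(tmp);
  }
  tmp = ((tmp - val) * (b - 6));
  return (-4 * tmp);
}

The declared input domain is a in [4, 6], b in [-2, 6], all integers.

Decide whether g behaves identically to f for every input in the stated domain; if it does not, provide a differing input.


Comparing the listings, the differences include: local variable names differ, plus statement counts differ, plus min/max/abs usage differs.
Spot check at a=4, b=-1 — f: tmp := 7 | (!((-5 * b) != (-2 * b))): false | val := 1 | iter i=1: | val := 6 | iter i=2: | val := 11 | iter i=3: | val := 16 | iter i=4: | val := 21 | iter i=5: | val := 26 | iter i=6: | val := 31 | tmp := 168 | result -672. g: tmp := 7 | (!((-5 * b) != (-2 * b))): false | val := 1 | iter i=1: | val := 6 | res := 7 | iter i=2: | val := 11 | res := 7 | iter i=3: | val := 16 | res := 7 | iter i=4: | val := 21 | res := 7 | iter i=5: | val := 26 | res := 7 | iter i=6: | val := 31 | res := 7 | tmp := 168 | result -672. Both give -672.
Sweeping the whole domain (27 inputs) finds no disagreement.
verdict: equivalent


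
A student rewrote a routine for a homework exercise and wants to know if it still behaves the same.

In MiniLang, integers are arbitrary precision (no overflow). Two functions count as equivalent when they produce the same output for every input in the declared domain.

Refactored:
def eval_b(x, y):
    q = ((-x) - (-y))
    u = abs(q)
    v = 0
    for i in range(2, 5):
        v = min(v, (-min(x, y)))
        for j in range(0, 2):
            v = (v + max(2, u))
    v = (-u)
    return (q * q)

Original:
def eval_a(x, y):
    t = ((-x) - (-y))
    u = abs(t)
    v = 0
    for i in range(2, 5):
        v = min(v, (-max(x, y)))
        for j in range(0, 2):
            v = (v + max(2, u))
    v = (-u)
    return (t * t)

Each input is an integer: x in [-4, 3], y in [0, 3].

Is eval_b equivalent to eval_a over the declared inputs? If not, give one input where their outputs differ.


Although `max(x, y)` became `min(x, y)`, no input in the stated domain can expose it.
As a probe, take x=-3, y=1: eval_a runs t=4, then u=4, then v=0, then (i=2), then v=-1, then (j=0), then v=3, then (j=1), then v=7, then (i=3), then v=-1, then (j=0), then v=3, then (j=1), then v=7, then (i=4), then v=-1, then (j=0), then v=3, then (j=1), then v=7, then v=-4, then returns 16; eval_b runs q=4, then u=4, then v=0, then (i=2), then v=0, then (j=0), then v=4, then (j=1), then v=8, then (i=3), then v=3, then (j=0), then v=7, then (j=1), then v=11, then (i=4), then v=3, then (j=0), then v=7, then (j=1), then v=11, then v=-4, then returns 16; both end at 16.
Across all 32 domain points the two functions coincide.
verdict: equivalent


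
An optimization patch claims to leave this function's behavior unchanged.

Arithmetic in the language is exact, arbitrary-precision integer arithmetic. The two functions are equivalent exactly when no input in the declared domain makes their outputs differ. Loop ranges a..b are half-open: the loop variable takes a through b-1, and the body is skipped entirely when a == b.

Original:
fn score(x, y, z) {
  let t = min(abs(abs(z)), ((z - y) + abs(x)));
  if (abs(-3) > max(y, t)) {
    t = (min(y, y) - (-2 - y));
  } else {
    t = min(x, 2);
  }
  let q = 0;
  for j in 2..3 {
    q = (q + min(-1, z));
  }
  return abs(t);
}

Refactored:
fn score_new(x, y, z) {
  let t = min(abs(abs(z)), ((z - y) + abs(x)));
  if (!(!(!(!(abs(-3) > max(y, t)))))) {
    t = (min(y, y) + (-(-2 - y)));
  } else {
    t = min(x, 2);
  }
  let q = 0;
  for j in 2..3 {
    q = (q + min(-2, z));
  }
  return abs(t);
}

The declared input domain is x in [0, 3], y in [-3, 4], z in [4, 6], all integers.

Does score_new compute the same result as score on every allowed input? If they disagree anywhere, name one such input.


The one real change (`-1` became `-2`) has no effect anywhere in the declared ranges.
Tracing x=2, y=1, z=4: score: t := 4 | (abs(-3) > max(y, t)): false | t := 2 | q := 0 | iter j=2: | q := -1 | result 2 | score_new: t := 4 | (!(!(!(!(abs(-3) > max(y, t)))))): false | t := 2 | q := 0 | iter j=2: | q := -2 | result 2 — matching result 2.
Across all 96 domain points the two functions coincide.
verdict: equivalent


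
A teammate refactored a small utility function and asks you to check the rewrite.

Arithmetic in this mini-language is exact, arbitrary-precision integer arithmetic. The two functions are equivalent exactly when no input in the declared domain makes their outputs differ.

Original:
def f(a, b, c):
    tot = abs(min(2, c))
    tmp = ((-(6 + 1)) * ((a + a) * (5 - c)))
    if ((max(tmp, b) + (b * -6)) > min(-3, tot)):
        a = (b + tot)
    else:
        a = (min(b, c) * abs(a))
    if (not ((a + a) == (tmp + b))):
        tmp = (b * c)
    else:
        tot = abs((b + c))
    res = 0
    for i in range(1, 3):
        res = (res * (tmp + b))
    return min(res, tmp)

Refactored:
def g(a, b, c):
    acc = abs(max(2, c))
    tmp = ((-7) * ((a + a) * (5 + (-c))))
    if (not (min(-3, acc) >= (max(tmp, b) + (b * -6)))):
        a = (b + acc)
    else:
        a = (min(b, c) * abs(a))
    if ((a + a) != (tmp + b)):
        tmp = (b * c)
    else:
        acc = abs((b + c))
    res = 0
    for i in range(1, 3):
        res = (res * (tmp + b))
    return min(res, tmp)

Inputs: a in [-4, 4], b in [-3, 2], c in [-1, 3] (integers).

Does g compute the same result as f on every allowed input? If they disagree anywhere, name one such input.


These are not equivalent — on a=0, b=-2, c=1 the outputs split (0 vs -2).
f: tot = 1; tmp = 0; ((max(tmp, b) + (b * -6)) > min(-3, tot)) -> true; a = -1; (not ((a + a) == (tmp + b))) -> false; tot = 1; res = 0; [i=1]; res = 0; [i=2]; res = 0; return 0
g: acc = 2; tmp = 0; (not (min(-3, acc) >= (max(tmp, b) + (b * -6)))) -> true; a = 0; ((a + a) != (tmp + b)) -> true; tmp = -2; res = 0; [i=1]; res = 0; [i=2]; res = 0; return -2
verdict: not equivalent; witness: a=0, b=-2, c=1


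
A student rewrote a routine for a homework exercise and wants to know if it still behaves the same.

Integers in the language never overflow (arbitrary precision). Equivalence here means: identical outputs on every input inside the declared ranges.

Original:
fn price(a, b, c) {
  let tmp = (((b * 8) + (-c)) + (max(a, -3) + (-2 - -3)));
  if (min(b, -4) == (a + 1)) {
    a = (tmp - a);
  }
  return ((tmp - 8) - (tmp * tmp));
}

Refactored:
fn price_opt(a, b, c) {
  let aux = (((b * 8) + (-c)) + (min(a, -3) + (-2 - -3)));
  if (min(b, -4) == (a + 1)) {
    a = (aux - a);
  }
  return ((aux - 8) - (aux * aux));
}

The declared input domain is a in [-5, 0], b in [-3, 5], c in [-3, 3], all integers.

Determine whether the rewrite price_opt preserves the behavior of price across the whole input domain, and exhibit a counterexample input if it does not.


Consider the input a=-5, b=-3, c=-3.
price: tmp=-23, then (min(b, -4) == (a + 1)) is true, then a=-18, then returns -560
price_opt: aux=-25, then (min(b, -4) == (a + 1)) is true, then a=-20, then returns -658
-560 and -658 differ, so these are not the same function on this domain.
verdict: not equivalent; witness: a=-5, b=-3, c=-3


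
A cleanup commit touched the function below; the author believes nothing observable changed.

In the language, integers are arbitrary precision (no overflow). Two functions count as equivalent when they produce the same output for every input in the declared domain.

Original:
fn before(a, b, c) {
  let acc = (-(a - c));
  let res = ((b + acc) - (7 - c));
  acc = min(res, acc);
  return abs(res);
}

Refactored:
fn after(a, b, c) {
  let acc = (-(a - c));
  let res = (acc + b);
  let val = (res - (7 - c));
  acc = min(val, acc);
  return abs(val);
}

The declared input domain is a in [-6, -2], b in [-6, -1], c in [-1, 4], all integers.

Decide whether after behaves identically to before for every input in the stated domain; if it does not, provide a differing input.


Behavior is preserved: although local variable names differ, and statement counts differ, the outputs never diverge.
Tracing a=-2, b=-1, c=2: before: acc := 4 | res := -2 | acc := -2 | result 2 | after: acc := 4 | res := 3 | val := -2 | acc := -2 | result 2 — matching result 2.
An exhaustive pass over the 180 declared inputs shows identical outputs.
verdict: equivalent


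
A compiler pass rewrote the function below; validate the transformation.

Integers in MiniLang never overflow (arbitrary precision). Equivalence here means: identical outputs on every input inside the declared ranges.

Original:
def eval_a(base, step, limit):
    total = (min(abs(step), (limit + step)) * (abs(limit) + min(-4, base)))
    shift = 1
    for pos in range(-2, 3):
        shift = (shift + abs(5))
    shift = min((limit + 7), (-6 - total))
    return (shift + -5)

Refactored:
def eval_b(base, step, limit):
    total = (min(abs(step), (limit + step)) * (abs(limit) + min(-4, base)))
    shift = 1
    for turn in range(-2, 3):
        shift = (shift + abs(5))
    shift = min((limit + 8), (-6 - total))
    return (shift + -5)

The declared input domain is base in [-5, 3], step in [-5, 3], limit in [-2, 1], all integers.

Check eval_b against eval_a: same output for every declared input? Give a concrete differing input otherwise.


These are not equivalent — on base=-5, step=3, limit=0 the outputs split (2 vs 3).
eval_a: total = -15; shift = 1; [pos=-2]; shift = 6; [pos=-1]; shift = 11; [pos=0]; shift = 16; [pos=1]; shift = 21; [pos=2]; shift = 26; shift = 7; return 2
eval_b: total = -15; shift = 1; [turn=-2]; shift = 6; [turn=-1]; shift = 11; [turn=0]; shift = 16; [turn=1]; shift = 21; [turn=2]; shift = 26; shift = 8; return 3
verdict: not equivalent; witness: base=-5, step=3, limit=0


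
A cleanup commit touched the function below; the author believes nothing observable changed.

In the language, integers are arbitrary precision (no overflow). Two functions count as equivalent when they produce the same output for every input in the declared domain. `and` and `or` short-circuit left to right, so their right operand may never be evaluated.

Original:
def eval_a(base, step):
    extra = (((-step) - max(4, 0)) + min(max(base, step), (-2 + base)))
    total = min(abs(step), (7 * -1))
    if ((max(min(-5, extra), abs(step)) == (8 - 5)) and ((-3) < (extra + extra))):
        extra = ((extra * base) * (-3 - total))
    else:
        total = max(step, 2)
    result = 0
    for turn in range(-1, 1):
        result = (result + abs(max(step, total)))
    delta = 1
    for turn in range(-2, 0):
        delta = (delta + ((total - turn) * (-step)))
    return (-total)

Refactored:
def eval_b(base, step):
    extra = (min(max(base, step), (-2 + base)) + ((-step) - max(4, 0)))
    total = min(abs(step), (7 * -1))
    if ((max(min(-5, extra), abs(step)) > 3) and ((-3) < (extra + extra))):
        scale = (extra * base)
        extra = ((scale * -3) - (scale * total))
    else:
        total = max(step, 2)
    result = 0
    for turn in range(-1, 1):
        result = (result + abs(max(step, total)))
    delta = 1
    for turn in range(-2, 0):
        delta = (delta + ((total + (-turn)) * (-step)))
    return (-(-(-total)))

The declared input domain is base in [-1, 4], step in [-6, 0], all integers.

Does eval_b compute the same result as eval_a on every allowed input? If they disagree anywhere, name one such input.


Consider the input base=-1, step=-6.
eval_a: extra = -1; total = -7; ((max(min(-5, extra), abs(step)) == (8 - 5)) and ((-3) < (extra + extra))) -> false; total = 2; result = 0; [turn=-1]; result = 2; [turn=0]; result = 4; delta = 1; [turn=-2]; delta = 25; [turn=-1]; delta = 43; return -2
eval_b: extra = -1; total = -7; ((max(min(-5, extra), abs(step)) > 3) and ((-3) < (extra + extra))) -> true; scale = 1; extra = 4; result = 0; [turn=-1]; result = 6; [turn=0]; result = 12; delta = 1; [turn=-2]; delta = -29; [turn=-1]; delta = -65; return 7
-2 vs 7 — the two versions disagree here.
verdict: not equivalent; witness: base=-1, step=-6


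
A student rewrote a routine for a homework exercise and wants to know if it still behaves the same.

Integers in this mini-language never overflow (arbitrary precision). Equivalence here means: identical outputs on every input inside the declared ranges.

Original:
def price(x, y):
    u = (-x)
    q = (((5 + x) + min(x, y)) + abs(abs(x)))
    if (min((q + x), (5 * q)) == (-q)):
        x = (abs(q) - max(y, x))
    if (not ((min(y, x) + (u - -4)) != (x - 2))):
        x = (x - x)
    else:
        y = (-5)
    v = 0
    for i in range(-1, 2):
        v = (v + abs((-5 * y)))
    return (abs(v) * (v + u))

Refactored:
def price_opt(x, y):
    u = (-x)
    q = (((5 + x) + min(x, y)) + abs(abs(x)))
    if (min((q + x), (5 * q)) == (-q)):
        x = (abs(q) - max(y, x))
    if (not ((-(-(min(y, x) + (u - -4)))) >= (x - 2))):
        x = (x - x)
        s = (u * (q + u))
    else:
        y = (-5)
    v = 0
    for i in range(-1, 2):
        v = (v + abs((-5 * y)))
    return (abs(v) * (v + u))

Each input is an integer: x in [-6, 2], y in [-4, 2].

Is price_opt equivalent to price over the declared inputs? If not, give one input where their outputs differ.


Consider the input x=1, y=-4.
price: u becomes -1; next q becomes 3; next (min((q + x), (5 * q)) == (-q)) evaluates to false; next (not ((min(y, x) + (u - -4)) != (x - 2))) evaluates to true; next x becomes 0; next v becomes 0; next at i=-1:; next v becomes 20; next at i=0:; next v becomes 40; next at i=1:; next v becomes 60; next final value 3540
price_opt: u becomes -1; next q becomes 3; next (min((q + x), (5 * q)) == (-q)) evaluates to false; next (not ((-(-(min(y, x) + (u - -4)))) >= (x - 2))) evaluates to false; next y becomes -5; next v becomes 0; next at i=-1:; next v becomes 25; next at i=0:; next v becomes 50; next at i=1:; next v becomes 75; next final value 5550
3540 and 5550 differ, so these are not the same function on this domain.
verdict: not equivalent; witness: x=1, y=-4


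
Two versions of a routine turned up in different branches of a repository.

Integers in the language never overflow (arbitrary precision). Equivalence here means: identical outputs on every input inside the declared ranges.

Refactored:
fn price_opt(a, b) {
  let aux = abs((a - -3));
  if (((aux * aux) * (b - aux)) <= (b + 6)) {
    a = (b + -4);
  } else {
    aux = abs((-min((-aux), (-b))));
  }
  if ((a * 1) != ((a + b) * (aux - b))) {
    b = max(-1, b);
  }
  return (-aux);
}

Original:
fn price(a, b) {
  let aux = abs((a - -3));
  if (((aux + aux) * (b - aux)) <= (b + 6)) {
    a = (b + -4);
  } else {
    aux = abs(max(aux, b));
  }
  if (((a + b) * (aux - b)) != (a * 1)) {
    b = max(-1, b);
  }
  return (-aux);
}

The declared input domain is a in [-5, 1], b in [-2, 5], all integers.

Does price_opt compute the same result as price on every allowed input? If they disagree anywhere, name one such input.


Take a=1, b=5.
price: aux=4, then (((aux + aux) * (b - aux)) <= (b + 6)) is true, then a=1, then (((a + b) * (aux - b)) != (a * 1)) is true, then b=5, then returns -4
price_opt: aux=4, then (((aux * aux) * (b - aux)) <= (b + 6)) is false, then aux=5, then ((a * 1) != ((a + b) * (aux - b))) is true, then b=5, then returns -5
-4 != -5, so the rewrite changes behavior.
verdict: not equivalent; witness: a=1, b=5


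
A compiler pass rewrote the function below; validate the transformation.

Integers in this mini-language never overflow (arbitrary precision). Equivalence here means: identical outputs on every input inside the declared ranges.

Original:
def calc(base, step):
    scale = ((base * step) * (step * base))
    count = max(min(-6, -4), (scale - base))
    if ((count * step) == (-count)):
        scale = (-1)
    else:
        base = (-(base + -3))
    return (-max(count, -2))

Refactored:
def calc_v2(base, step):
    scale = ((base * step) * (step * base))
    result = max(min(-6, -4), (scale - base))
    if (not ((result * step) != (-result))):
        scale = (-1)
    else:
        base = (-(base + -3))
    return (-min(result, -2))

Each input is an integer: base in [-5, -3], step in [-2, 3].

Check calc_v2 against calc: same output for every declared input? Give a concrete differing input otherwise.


Run the pair on base=-5, step=-2.
calc: scale=100, then count=105, then ((count * step) == (-count)) is false, then base=8, then returns -105
calc_v2: scale=100, then result=105, then (not ((result * step) != (-result))) is false, then base=8, then returns 2
-105 vs 2 — the two versions disagree here.
verdict: not equivalent; witness: base=-5, step=-2


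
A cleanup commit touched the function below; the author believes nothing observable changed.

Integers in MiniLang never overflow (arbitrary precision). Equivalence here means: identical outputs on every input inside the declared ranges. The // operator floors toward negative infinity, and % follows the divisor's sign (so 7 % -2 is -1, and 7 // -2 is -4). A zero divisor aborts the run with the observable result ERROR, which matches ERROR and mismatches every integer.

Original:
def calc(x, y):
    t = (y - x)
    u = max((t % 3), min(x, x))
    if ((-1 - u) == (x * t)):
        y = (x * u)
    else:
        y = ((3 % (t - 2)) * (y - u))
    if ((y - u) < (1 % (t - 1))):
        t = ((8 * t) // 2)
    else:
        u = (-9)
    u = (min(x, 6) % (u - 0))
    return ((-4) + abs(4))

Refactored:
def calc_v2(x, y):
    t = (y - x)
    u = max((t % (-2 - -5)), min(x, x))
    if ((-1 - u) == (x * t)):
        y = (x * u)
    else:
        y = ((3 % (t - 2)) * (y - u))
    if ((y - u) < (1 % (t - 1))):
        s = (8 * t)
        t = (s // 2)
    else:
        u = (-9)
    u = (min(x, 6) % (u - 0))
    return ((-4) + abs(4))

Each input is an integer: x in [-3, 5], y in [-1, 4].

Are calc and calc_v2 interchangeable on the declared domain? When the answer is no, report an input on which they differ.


This is a faithful refactor — statement counts differ, and arithmetic usage differs, and constant usage differs, and local variable names differ, but the computed results match everywhere.
Tracing x=3, y=1: calc: t=-2, then u=3, then ((-1 - u) == (x * t)) is false, then y=2, then ((y - u) < (1 % (t - 1))) is false, then u=-9, then u=-6, then returns 0 | calc_v2: t=-2, then u=3, then ((-1 - u) == (x * t)) is false, then y=2, then ((y - u) < (1 % (t - 1))) is false, then u=-9, then u=-6, then returns 0 — matching result 0.
An exhaustive pass over the 54 declared inputs shows identical outputs.
verdict: equivalent
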